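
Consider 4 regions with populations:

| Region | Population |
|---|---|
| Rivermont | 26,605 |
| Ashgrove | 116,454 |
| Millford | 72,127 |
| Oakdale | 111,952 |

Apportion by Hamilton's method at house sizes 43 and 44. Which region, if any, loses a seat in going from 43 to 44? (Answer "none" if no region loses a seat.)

Rivermont

At 43 seats: Rivermont 4, Ashgrove 15, Millford 9, Oakdale 15.
At 44 seats: Rivermont 3, Ashgrove 16, Millford 10, Oakdale 15.
Rivermont drops from 4 to 3.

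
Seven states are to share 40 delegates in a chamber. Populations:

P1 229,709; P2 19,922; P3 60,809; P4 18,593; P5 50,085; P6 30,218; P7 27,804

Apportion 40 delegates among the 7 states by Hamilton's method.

Standard divisor: 437140 ÷ 40 ≈ 10928.5.
Standard quotas: P1 21.0193, P2 1.8229, P3 5.5643, P4 1.7013, P5 4.5830, P6 2.7651, P7 2.5442.
Lower quotas: P1 21, P2 1, P3 5, P4 1, P5 4, P6 2, P7 2 (sum 36, leaving 4 seats).
Remainders in descending order: P2 0.8229, P6 0.7651, P4 0.7013, P5 0.5830, P3 0.5643, P7 0.5442, P1 0.0193.
Largest remainders: P2, P6, P4, P5 receive the extra seats.

P1: 21, P2: 2, P3: 5, P4: 2, P5: 5, P6: 3, P7: 2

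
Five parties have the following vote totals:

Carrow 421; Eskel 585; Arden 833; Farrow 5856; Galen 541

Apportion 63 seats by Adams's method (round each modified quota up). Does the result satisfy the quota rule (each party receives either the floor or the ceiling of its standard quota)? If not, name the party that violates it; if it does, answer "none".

Standard quotas: Carrow 3.220, Eskel 4.475, Arden 6.372, Farrow 44.795, Galen 4.138.
Adams allocation: Carrow 4, Eskel 5, Arden 7, Farrow 43, Galen 4.
Farrow has quota 44.795 (lower 44, upper 45) but receives 43 — outside the quota interval.

Farrow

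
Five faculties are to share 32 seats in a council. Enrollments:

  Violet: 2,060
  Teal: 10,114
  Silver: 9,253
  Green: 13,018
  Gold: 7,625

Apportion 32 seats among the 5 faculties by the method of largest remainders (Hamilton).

Total 42070; standard divisor 42070/32 ≈ 1314.688.
Standard quotas: Violet 1.5669, Teal 7.6931, Silver 7.0382, Green 9.9020, Gold 5.7999.
Lower quotas: Violet 1, Teal 7, Silver 7, Green 9, Gold 5 (sum 29, leaving 3 seats).
Remainders in descending order: Green 0.9020, Gold 0.7999, Teal 0.6931, Violet 0.5669, Silver 0.0382.
The surplus seats go to Green, Gold, Teal.

Violet=1, Teal=8, Silver=7, Green=10, Gold=6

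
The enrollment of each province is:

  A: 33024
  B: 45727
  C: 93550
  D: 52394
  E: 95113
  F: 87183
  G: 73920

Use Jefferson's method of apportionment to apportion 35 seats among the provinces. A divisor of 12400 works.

A: 2; B: 3; C: 7; D: 4; E: 7; F: 7; G: 5

With modified divisor 12400: modified quotas A 2.663, B 3.688, C 7.544, D 4.225, E 7.670, F 7.031, G 5.961.
Rounding down: A 2, B 3, C 7, D 4, E 7, F 7, G 5 (total 35).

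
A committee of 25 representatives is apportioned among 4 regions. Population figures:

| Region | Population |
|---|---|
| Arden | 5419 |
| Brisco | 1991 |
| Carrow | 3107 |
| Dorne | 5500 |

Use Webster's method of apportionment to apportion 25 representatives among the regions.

Arden=8, Brisco=3, Carrow=5, Dorne=9

Standard divisor 16017/25 ≈ 640.68; standard quotas: Arden 8.458, Brisco 3.108, Carrow 4.850, Dorne 8.585.
Rounding to the nearest integer gives Arden 8, Brisco 3, Carrow 5, Dorne 9 — total 25, matching the house size, so no adjustment is needed.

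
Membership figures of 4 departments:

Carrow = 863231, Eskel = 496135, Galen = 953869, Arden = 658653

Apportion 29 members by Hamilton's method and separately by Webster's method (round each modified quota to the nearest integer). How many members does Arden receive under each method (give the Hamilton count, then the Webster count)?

Hamilton: Carrow 8, Eskel 5, Galen 9, Arden 7.
Webster: Carrow 9, Eskel 5, Galen 9, Arden 6.
Arden gets 7 under Hamilton and 6 under Webster.

7 and 6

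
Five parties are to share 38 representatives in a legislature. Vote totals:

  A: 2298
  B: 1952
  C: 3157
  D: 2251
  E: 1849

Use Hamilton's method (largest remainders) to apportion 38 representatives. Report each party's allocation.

Total 11507; standard divisor 11507/38 ≈ 302.816.
Standard quotas: A 7.589, B 6.446, C 10.425, D 7.434, E 6.106.
Lower quotas: A 7, B 6, C 10, D 7, E 6 (sum 36, leaving 2 seats).
Remainders in descending order: A 0.589, B 0.446, D 0.434, C 0.425, E 0.106.
The surplus seats go to A, B.

A=8, B=7, C=10, D=7, E=6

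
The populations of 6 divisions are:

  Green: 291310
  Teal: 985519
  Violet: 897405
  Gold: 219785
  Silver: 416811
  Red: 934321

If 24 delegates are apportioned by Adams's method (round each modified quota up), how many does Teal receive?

6

Standard divisor 3745151/24 ≈ 156047.958; standard quotas: Green 1.867, Teal 6.315, Violet 5.751, Gold 1.408, Silver 2.671, Red 5.987.
Rounding up gives 2, 7, 6, 2, 3, 6 = 26 seats, so the divisor must be adjusted.
With modified divisor 183200: modified quotas Green 1.590, Teal 5.379, Violet 4.898, Gold 1.200, Silver 2.275, Red 5.100.
Rounding up: Green 2, Teal 6, Violet 5, Gold 2, Silver 3, Red 6 (total 24).
Teal receives 6.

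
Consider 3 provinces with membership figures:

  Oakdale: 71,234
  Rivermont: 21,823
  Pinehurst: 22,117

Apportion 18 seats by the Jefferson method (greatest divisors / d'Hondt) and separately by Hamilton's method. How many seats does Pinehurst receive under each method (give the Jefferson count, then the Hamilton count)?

Jefferson: Oakdale 12, Rivermont 3, Pinehurst 3.
Hamilton: Oakdale 11, Rivermont 3, Pinehurst 4.
Pinehurst gets 3 under Jefferson and 4 under Hamilton.

3 and 4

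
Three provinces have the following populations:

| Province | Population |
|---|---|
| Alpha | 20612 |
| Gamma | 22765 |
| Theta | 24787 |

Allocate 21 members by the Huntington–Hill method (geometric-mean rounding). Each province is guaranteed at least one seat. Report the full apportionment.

Alpha=6, Gamma=7, Theta=8

With divisor 3246: modified quotas Alpha 6.350, Gamma 7.013, Theta 7.636.
Geometric-mean thresholds: Alpha √(6·7)=6.481, Gamma √(7·8)=7.483, Theta √(7·8)=7.483.
Each quota rounded against its threshold gives Alpha 6, Gamma 7, Theta 8 (total 21).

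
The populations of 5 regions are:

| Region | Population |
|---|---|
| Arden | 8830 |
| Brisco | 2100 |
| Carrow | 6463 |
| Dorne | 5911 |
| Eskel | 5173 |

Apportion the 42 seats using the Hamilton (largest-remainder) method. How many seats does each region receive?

Standard divisor: 28477 ÷ 42 ≈ 678.024.
Standard quotas: Arden 13.0231, Brisco 3.0972, Carrow 9.5321, Dorne 8.7180, Eskel 7.6295.
Lower quotas: Arden 13, Brisco 3, Carrow 9, Dorne 8, Eskel 7 (sum 40, leaving 2 seats).
Remainders in descending order: Dorne 0.7180, Eskel 0.6295, Carrow 0.5321, Brisco 0.0972, Arden 0.0231.
Largest remainders: Dorne, Eskel receive the extra seats.

Arden: 13, Brisco: 3, Carrow: 9, Dorne: 9, Eskel: 8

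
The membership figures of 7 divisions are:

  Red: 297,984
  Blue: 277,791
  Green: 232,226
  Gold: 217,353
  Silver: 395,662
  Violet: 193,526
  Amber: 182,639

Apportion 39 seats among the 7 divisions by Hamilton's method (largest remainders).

Red=6, Blue=6, Green=5, Gold=5, Silver=9, Violet=4, Amber=4

Standard divisor: 1797181 ÷ 39 ≈ 46081.564.
Standard quotas: Red 6.4664, Blue 6.0282, Green 5.0395, Gold 4.7167, Silver 8.5861, Violet 4.1996, Amber 3.9634.
Lower quotas: Red 6, Blue 6, Green 5, Gold 4, Silver 8, Violet 4, Amber 3 (sum 36, leaving 3 seats).
Remainders in descending order: Amber 0.9634, Gold 0.7167, Silver 0.5861, Red 0.4664, Violet 0.1996, Green 0.0395, Blue 0.0282.
The surplus seats go to Amber, Gold, Silver.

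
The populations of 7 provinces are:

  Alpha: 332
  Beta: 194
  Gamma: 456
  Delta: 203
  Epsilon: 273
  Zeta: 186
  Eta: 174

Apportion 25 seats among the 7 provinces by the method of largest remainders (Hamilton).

The standard divisor is 1818/25 ≈ 72.72.
Standard quotas: Alpha 4.565, Beta 2.668, Gamma 6.271, Delta 2.792, Epsilon 3.754, Zeta 2.558, Eta 2.393.
Lower quotas: Alpha 4, Beta 2, Gamma 6, Delta 2, Epsilon 3, Zeta 2, Eta 2 (sum 21, leaving 4 seats).
Remainders in descending order: Delta 0.792, Epsilon 0.754, Beta 0.668, Alpha 0.565, Zeta 0.558, Eta 0.393, Gamma 0.271.
The surplus seats go to Delta, Epsilon, Beta, Alpha.

Alpha 5, Beta 3, Gamma 6, Delta 3, Epsilon 4, Zeta 2, Eta 2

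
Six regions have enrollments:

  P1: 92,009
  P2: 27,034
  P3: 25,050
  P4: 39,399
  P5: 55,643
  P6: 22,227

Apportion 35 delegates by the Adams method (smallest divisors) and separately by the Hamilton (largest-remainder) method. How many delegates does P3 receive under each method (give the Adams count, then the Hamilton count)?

4 and 3

Adams: P1 12, P2 4, P3 4, P4 5, P5 7, P6 3.
Hamilton: P1 12, P2 4, P3 3, P4 5, P5 8, P6 3.
P3 gets 4 under Adams and 3 under Hamilton.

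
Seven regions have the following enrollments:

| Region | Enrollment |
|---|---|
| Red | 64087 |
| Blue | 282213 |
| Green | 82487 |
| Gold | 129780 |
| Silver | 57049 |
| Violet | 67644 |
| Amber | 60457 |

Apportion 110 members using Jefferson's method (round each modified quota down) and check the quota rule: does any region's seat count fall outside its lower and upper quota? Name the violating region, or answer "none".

Blue

Standard quotas: Red 9.479, Blue 41.741, Green 12.200, Gold 19.195, Silver 8.438, Violet 10.005, Amber 8.942.
Jefferson allocation: Red 9, Blue 43, Green 12, Gold 19, Silver 8, Violet 10, Amber 9.
Blue has quota 41.741 (lower 41, upper 42) but receives 43 — outside the quota interval.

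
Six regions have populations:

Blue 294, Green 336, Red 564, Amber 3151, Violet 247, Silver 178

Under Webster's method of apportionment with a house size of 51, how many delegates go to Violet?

3

Standard divisor 4770/51 ≈ 93.529; standard quotas: Blue 3.143, Green 3.592, Red 6.030, Amber 33.690, Violet 2.641, Silver 1.903.
Rounding to the nearest integer gives 3, 4, 6, 34, 3, 2 = 52 seats, so the divisor must be adjusted.
With modified divisor 95: modified quotas Blue 3.095, Green 3.537, Red 5.937, Amber 33.168, Violet 2.600, Silver 1.874.
Rounding to the nearest integer: Blue 3, Green 4, Red 6, Amber 33, Violet 3, Silver 2 (total 51).
Violet receives 3.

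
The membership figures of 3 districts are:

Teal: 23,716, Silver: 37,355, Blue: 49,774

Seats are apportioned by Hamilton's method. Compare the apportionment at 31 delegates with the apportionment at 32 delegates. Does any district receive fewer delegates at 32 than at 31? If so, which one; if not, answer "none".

none

At 31 seats: Teal 7, Silver 10, Blue 14.
At 32 seats: Teal 7, Silver 11, Blue 14.
No district's allocation decreased.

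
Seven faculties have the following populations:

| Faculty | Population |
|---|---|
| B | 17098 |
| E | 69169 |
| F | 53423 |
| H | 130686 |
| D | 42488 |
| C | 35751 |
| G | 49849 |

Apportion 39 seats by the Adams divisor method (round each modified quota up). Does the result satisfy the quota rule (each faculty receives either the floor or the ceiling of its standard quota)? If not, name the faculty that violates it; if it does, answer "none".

Standard quotas: B 1.673, E 6.770, F 5.229, H 12.791, D 4.159, C 3.499, G 4.879.
Adams allocation: B 2, E 7, F 5, H 12, D 4, C 4, G 5.
Every allocation lies between the lower and upper quota.

none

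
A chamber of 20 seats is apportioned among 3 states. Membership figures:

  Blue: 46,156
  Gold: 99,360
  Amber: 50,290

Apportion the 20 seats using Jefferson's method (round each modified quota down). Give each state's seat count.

Standard divisor 195806/20 ≈ 9790.3; standard quotas: Blue 4.714, Gold 10.149, Amber 5.137.
Rounding down gives 4, 10, 5 = 19 seats, so the divisor must be adjusted.
With modified divisor 9100: modified quotas Blue 5.072, Gold 10.919, Amber 5.526.
Rounding down: Blue 5, Gold 10, Amber 5 (total 20).

Blue=5, Gold=10, Amber=5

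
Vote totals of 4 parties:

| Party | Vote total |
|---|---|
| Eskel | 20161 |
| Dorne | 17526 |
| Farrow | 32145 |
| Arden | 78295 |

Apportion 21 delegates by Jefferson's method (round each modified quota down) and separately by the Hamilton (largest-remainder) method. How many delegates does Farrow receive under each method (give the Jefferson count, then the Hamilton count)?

4 and 5

Jefferson: Eskel 3, Dorne 2, Farrow 4, Arden 12.
Hamilton: Eskel 3, Dorne 2, Farrow 5, Arden 11.
Farrow gets 4 under Jefferson and 5 under Hamilton.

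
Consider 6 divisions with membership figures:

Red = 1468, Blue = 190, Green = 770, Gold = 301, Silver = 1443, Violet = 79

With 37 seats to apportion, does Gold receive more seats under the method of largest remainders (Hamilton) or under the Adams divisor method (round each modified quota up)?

Hamilton: Red 13, Blue 2, Green 7, Gold 2, Silver 12, Violet 1.
Adams: Red 12, Blue 2, Green 7, Gold 3, Silver 12, Violet 1.
Gold gets 2 under Hamilton and 3 under Adams.

Adams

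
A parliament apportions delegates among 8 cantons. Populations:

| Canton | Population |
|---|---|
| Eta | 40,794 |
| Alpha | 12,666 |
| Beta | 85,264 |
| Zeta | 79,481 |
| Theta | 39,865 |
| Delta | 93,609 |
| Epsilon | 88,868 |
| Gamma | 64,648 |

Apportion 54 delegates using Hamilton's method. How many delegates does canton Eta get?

4

The standard divisor is 505195/54 ≈ 9355.463.
Standard quotas: Eta 4.3604, Alpha 1.3539, Beta 9.1138, Zeta 8.4957, Theta 4.2611, Delta 10.0058, Epsilon 9.4990, Gamma 6.9102.
Lower quotas: Eta 4, Alpha 1, Beta 9, Zeta 8, Theta 4, Delta 10, Epsilon 9, Gamma 6 (sum 51, leaving 3 seats).
Remainders in descending order: Gamma 0.9102, Epsilon 0.4990, Zeta 0.4957, Eta 0.3604, Alpha 0.3539, Theta 0.2611, Beta 0.1138, Delta 0.0058.
Largest remainders: Gamma, Epsilon, Zeta receive the extra seats.
Eta receives 4.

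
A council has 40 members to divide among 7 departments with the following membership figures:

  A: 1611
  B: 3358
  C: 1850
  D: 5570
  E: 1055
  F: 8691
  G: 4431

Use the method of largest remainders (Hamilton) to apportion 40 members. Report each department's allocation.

A=2, B=5, C=3, D=8, E=2, F=13, G=7

Standard divisor: 26566 ÷ 40 ≈ 664.15.
Standard quotas: A 2.4257, B 5.0561, C 2.7855, D 8.3867, E 1.5885, F 13.0859, G 6.6717.
Lower quotas: A 2, B 5, C 2, D 8, E 1, F 13, G 6 (sum 37, leaving 3 seats).
Remainders in descending order: C 0.7855, G 0.6717, E 0.5885, A 0.4257, D 0.3867, F 0.0859, B 0.0561.
The surplus seats go to C, G, E.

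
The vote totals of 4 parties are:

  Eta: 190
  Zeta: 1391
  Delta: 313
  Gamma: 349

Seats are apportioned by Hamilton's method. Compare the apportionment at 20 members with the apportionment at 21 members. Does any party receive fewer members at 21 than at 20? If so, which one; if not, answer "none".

none

At 20 seats: Eta 2, Zeta 12, Delta 3, Gamma 3.
At 21 seats: Eta 2, Zeta 13, Delta 3, Gamma 3.
No party's allocation decreased.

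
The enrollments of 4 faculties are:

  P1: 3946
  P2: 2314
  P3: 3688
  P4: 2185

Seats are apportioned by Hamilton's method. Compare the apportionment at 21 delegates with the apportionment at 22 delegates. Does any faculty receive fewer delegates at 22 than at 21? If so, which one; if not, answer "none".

At 21 seats: P1 7, P2 4, P3 6, P4 4.
At 22 seats: P1 7, P2 4, P3 7, P4 4.
No faculty's allocation decreased.

none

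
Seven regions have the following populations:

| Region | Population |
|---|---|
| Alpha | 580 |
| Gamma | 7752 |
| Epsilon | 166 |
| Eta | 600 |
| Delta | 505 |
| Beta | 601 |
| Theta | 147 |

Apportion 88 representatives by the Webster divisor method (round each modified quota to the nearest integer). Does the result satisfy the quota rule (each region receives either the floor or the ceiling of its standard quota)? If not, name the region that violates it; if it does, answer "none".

Standard quotas: Alpha 4.931, Gamma 65.904, Epsilon 1.411, Eta 5.101, Delta 4.293, Beta 5.109, Theta 1.250.
Webster allocation: Alpha 5, Gamma 67, Epsilon 1, Eta 5, Delta 4, Beta 5, Theta 1.
Gamma has quota 65.904 (lower 65, upper 66) but receives 67 — outside the quota interval.

Gamma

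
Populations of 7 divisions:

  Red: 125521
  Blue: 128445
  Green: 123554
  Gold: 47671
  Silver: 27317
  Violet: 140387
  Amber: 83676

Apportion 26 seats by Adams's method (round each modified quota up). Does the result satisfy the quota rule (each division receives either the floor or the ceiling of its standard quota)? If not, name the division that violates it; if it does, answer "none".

Standard quotas: Red 4.824, Blue 4.936, Green 4.748, Gold 1.832, Silver 1.050, Violet 5.395, Amber 3.216.
Adams allocation: Red 5, Blue 5, Green 5, Gold 2, Silver 1, Violet 5, Amber 3.
Every allocation lies between the lower and upper quota.

none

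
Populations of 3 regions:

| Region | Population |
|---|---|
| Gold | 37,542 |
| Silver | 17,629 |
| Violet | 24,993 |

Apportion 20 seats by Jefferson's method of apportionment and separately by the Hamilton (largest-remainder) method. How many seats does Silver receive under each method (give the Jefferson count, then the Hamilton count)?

4 and 5

Jefferson: Gold 10, Silver 4, Violet 6.
Hamilton: Gold 9, Silver 5, Violet 6.
Silver gets 4 under Jefferson and 5 under Hamilton.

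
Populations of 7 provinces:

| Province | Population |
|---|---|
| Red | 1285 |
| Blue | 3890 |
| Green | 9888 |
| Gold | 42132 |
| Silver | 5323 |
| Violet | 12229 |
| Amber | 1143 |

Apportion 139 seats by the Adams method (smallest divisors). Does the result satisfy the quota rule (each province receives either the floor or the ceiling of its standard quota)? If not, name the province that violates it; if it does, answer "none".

Standard quotas: Red 2.354, Blue 7.125, Green 18.111, Gold 77.169, Silver 9.750, Violet 22.399, Amber 2.094.
Adams allocation: Red 3, Blue 7, Green 18, Gold 76, Silver 10, Violet 22, Amber 3.
Gold has quota 77.169 (lower 77, upper 78) but receives 76 — outside the quota interval.

Gold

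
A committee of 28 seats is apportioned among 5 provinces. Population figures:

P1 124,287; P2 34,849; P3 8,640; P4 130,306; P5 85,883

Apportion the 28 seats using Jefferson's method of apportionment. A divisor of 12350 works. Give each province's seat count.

With modified divisor 12350: modified quotas P1 10.064, P2 2.822, P3 0.700, P4 10.551, P5 6.954.
Rounding down: P1 10, P2 2, P3 0, P4 10, P5 6 (total 28).

P1 10, P2 2, P3 0, P4 10, P5 6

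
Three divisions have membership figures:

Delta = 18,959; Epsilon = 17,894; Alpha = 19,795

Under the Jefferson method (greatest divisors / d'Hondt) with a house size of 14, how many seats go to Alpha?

5

Standard divisor 56648/14 ≈ 4046.286; standard quotas: Delta 4.686, Epsilon 4.422, Alpha 4.892.
Rounding down gives 4, 4, 4 = 12 seats, so the divisor must be adjusted.
With modified divisor 3700: modified quotas Delta 5.124, Epsilon 4.836, Alpha 5.350.
Rounding down: Delta 5, Epsilon 4, Alpha 5 (total 14).
Alpha receives 5.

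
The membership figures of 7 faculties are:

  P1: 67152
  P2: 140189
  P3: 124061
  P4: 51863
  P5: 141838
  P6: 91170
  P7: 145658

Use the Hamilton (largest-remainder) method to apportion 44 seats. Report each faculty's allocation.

P1 4; P2 8; P3 7; P4 3; P5 8; P6 5; P7 9

Total 761931; standard divisor 761931/44 ≈ 17316.614.
Standard quotas: P1 3.8779, P2 8.0956, P3 7.1643, P4 2.9950, P5 8.1909, P6 5.2649, P7 8.4115.
Lower quotas: P1 3, P2 8, P3 7, P4 2, P5 8, P6 5, P7 8 (sum 41, leaving 3 seats).
Remainders in descending order: P4 0.9950, P1 0.8779, P7 0.4115, P6 0.2649, P5 0.1909, P3 0.1643, P2 0.0956.
Largest remainders: P4, P1, P7 receive the extra seats.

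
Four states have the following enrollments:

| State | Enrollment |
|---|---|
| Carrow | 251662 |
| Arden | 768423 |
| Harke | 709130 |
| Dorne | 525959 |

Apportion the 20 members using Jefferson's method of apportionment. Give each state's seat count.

Standard divisor 2255174/20 ≈ 112758.7; standard quotas: Carrow 2.232, Arden 6.815, Harke 6.289, Dorne 4.664.
Rounding down gives 2, 6, 6, 4 = 18 seats, so the divisor must be adjusted.
With modified divisor 103200: modified quotas Carrow 2.439, Arden 7.446, Harke 6.871, Dorne 5.097.
Rounding down: Carrow 2, Arden 7, Harke 6, Dorne 5 (total 20).

Carrow: 2, Arden: 7, Harke: 6, Dorne: 5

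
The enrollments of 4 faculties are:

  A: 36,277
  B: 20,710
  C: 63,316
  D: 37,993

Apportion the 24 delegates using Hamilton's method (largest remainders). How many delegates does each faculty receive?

Standard divisor: 158296 ÷ 24 ≈ 6595.667.
Standard quotas: A 5.5001, B 3.1399, C 9.5996, D 5.7603.
Lower quotas: A 5, B 3, C 9, D 5 (sum 22, leaving 2 seats).
Remainders in descending order: D 0.7603, C 0.5996, A 0.5001, B 0.1399.
The surplus seats go to D, C.

A: 5; B: 3; C: 10; D: 6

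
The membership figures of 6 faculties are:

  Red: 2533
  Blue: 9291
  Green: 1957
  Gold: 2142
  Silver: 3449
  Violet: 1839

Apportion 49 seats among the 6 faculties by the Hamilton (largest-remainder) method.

The standard divisor is 21211/49 ≈ 432.878.
Standard quotas: Red 5.8515, Blue 21.4633, Green 4.5209, Gold 4.9483, Silver 7.9676, Violet 4.2483.
Lower quotas: Red 5, Blue 21, Green 4, Gold 4, Silver 7, Violet 4 (sum 45, leaving 4 seats).
Remainders in descending order: Silver 0.9676, Gold 0.9483, Red 0.8515, Green 0.5209, Blue 0.4633, Violet 0.2483.
The surplus seats go to Silver, Gold, Red, Green.

Red=6, Blue=21, Green=5, Gold=5, Silver=8, Violet=4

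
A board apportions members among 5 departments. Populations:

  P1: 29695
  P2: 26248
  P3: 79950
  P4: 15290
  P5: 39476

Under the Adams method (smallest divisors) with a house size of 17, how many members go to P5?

3

Standard divisor 190659/17 ≈ 11215.235; standard quotas: P1 2.648, P2 2.340, P3 7.129, P4 1.363, P5 3.520.
Rounding up gives 3, 3, 8, 2, 4 = 20 seats, so the divisor must be adjusted.
With modified divisor 13275.1: modified quotas P1 2.237, P2 1.977, P3 6.023, P4 1.152, P5 2.974.
Rounding up: P1 3, P2 2, P3 7, P4 2, P5 3 (total 17).
P5 receives 3.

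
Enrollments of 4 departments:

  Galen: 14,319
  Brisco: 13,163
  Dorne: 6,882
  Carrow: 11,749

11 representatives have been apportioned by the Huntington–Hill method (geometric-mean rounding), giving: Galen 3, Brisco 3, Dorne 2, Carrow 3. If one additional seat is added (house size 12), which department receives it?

Priority for the next seat is population ÷ (√(s·(s+1))).
Priorities: Galen 4133.539, Brisco 3799.831, Dorne 2809.565, Carrow 3391.644.
Highest priority: Galen.

Galen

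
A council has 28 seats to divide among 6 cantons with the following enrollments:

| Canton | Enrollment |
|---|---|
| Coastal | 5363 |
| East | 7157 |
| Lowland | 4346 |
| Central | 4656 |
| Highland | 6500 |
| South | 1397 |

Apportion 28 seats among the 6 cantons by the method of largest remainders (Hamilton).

Standard divisor: 29419 ÷ 28 ≈ 1050.679.
Standard quotas: Coastal 5.1043, East 6.8118, Lowland 4.1364, Central 4.4314, Highland 6.1865, South 1.3296.
Lower quotas: Coastal 5, East 6, Lowland 4, Central 4, Highland 6, South 1 (sum 26, leaving 2 seats).
Remainders in descending order: East 0.8118, Central 0.4314, South 0.3296, Highland 0.1865, Lowland 0.1364, Coastal 0.1043.
Largest remainders: East, Central receive the extra seats.

Coastal 5, East 7, Lowland 4, Central 5, Highland 6, South 1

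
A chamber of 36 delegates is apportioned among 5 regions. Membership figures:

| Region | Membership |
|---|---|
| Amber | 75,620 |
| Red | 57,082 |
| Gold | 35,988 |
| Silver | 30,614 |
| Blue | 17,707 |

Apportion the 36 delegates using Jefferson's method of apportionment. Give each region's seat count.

Amber 13, Red 9, Gold 6, Silver 5, Blue 3

Standard divisor 217011/36 ≈ 6028.083; standard quotas: Amber 12.545, Red 9.469, Gold 5.970, Silver 5.079, Blue 2.937.
Rounding down gives 12, 9, 5, 5, 2 = 33 seats, so the divisor must be adjusted.
With modified divisor 5800: modified quotas Amber 13.038, Red 9.842, Gold 6.205, Silver 5.278, Blue 3.053.
Rounding down: Amber 13, Red 9, Gold 6, Silver 5, Blue 3 (total 36).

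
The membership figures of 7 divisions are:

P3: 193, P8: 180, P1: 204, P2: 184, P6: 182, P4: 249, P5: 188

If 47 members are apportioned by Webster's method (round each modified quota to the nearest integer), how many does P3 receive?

7

Standard divisor 1380/47 ≈ 29.362; standard quotas: P3 6.573, P8 6.130, P1 6.948, P2 6.267, P6 6.199, P4 8.480, P5 6.403.
Rounding to the nearest integer gives 7, 6, 7, 6, 6, 8, 6 = 46 seats, so the divisor must be adjusted.
With modified divisor 29.1: modified quotas P3 6.632, P8 6.186, P1 7.010, P2 6.323, P6 6.254, P4 8.557, P5 6.460.
Rounding to the nearest integer: P3 7, P8 6, P1 7, P2 6, P6 6, P4 9, P5 6 (total 47).
P3 receives 7.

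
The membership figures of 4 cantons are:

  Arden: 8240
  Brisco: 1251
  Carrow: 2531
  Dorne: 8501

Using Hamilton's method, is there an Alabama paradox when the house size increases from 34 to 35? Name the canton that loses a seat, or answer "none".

At 34 seats: Arden 14, Brisco 2, Carrow 4, Dorne 14.
At 35 seats: Arden 14, Brisco 2, Carrow 4, Dorne 15.
No canton's allocation decreased.

none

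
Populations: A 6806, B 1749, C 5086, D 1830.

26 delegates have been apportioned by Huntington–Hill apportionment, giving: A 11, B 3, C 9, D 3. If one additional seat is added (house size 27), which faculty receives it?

Priority for the next seat is population ÷ (√(s·(s+1))).
Priorities: A 592.386, B 504.893, C 536.111, D 528.275.
Highest priority: A.

A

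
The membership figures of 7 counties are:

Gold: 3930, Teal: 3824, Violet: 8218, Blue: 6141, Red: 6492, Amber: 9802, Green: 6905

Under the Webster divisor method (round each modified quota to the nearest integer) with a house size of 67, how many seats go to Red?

Standard divisor 45312/67 ≈ 676.299; standard quotas: Gold 5.811, Teal 5.654, Violet 12.151, Blue 9.080, Red 9.599, Amber 14.494, Green 10.210.
Rounding to the nearest integer gives Gold 6, Teal 6, Violet 12, Blue 9, Red 10, Amber 14, Green 10 — total 67, matching the house size, so no adjustment is needed.
Red receives 10.

10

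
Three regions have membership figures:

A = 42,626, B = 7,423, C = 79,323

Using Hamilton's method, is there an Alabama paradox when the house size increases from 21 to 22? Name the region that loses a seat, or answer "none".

none

At 21 seats: A 7, B 1, C 13.
At 22 seats: A 7, B 1, C 14.
No region's allocation decreased.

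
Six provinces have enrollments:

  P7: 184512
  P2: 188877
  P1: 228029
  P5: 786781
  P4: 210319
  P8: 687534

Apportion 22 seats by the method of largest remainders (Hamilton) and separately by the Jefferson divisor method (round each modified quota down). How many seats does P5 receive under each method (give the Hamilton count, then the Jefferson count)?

7 and 8

Hamilton: P7 2, P2 2, P1 2, P5 7, P4 2, P8 7.
Jefferson: P7 1, P2 2, P1 2, P5 8, P4 2, P8 7.
P5 gets 7 under Hamilton and 8 under Jefferson.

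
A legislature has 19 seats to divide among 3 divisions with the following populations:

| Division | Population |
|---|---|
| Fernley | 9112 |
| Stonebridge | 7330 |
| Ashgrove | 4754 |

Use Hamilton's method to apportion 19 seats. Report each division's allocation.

Standard divisor: 21196 ÷ 19 ≈ 1115.579.
Standard quotas: Fernley 8.1680, Stonebridge 6.5706, Ashgrove 4.2615.
Lower quotas: Fernley 8, Stonebridge 6, Ashgrove 4 (sum 18, leaving 1 seat).
Remainders in descending order: Stonebridge 0.5706, Ashgrove 0.2615, Fernley 0.1680.
The surplus seat goes to Stonebridge.

Fernley 8; Stonebridge 7; Ashgrove 4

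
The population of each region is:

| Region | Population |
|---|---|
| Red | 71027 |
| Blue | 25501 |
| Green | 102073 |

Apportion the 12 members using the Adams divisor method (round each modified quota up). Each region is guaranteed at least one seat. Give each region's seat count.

Red=4; Blue=2; Green=6

Standard divisor 198601/12 ≈ 16550.083; standard quotas: Red 4.292, Blue 1.541, Green 6.168.
Rounding up gives 5, 2, 7 = 14 seats, so the divisor must be adjusted.
With modified divisor 19100: modified quotas Red 3.719, Blue 1.335, Green 5.344.
Rounding up: Red 4, Blue 2, Green 6 (total 12).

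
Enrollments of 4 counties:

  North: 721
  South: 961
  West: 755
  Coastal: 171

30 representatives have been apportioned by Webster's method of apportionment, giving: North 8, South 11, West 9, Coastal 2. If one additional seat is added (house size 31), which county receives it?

North

Priority for the next seat is population ÷ (current seats + 0.5).
Priorities: North 84.824, South 83.565, West 79.474, Coastal 68.400.
Highest priority: North.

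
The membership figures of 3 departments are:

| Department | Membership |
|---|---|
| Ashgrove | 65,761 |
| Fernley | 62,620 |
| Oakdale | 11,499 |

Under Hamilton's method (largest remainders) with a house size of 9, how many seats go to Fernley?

4

Standard divisor: 139880 ÷ 9 ≈ 15542.222.
Standard quotas: Ashgrove 4.2311, Fernley 4.0290, Oakdale 0.7399.
Lower quotas: Ashgrove 4, Fernley 4, Oakdale 0 (sum 8, leaving 1 seat).
Remainders in descending order: Oakdale 0.7399, Ashgrove 0.2311, Fernley 0.0290.
The surplus seat goes to Oakdale.
Fernley receives 4.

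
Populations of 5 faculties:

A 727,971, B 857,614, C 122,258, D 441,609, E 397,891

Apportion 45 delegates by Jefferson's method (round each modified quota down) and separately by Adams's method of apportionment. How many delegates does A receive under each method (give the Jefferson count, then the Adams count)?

13 and 12

Jefferson: A 13, B 15, C 2, D 8, E 7.
Adams: A 12, B 15, C 3, D 8, E 7.
A gets 13 under Jefferson and 12 under Adams.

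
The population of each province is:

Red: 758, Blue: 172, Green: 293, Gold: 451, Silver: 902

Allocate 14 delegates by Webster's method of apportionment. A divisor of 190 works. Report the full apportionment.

Red 4; Blue 1; Green 2; Gold 2; Silver 5

With modified divisor 190: modified quotas Red 3.989, Blue 0.905, Green 1.542, Gold 2.374, Silver 4.747.
Rounding to the nearest integer: Red 4, Blue 1, Green 2, Gold 2, Silver 5 (total 14).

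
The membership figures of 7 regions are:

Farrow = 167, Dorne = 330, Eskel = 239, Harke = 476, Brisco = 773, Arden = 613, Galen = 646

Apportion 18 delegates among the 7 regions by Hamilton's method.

Farrow 1, Dorne 2, Eskel 1, Harke 3, Brisco 4, Arden 3, Galen 4

Standard divisor: 3244 ÷ 18 ≈ 180.222.
Standard quotas: Farrow 0.927, Dorne 1.831, Eskel 1.326, Harke 2.641, Brisco 4.289, Arden 3.401, Galen 3.584.
Lower quotas: Farrow 0, Dorne 1, Eskel 1, Harke 2, Brisco 4, Arden 3, Galen 3 (sum 14, leaving 4 seats).
Remainders in descending order: Farrow 0.927, Dorne 0.831, Harke 0.641, Galen 0.584, Arden 0.401, Eskel 0.326, Brisco 0.289.
The surplus seats go to Farrow, Dorne, Harke, Galen.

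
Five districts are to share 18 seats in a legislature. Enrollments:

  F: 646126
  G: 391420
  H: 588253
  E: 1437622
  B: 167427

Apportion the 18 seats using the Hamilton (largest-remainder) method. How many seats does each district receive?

Total 3230848; standard divisor 3230848/18 ≈ 179491.556.
Standard quotas: F 3.5998, G 2.1807, H 3.2773, E 8.0094, B 0.9328.
Lower quotas: F 3, G 2, H 3, E 8, B 0 (sum 16, leaving 2 seats).
Remainders in descending order: B 0.9328, F 0.5998, H 0.2773, G 0.1807, E 0.0094.
The surplus seats go to B, F.

F=4, G=2, H=3, E=8, B=1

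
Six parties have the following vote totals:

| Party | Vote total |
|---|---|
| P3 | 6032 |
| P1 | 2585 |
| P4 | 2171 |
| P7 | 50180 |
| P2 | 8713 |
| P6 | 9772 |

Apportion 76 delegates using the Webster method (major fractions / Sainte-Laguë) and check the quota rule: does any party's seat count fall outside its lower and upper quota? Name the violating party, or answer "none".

P7

Standard quotas: P3 5.770, P1 2.473, P4 2.077, P7 47.999, P2 8.334, P6 9.347.
Webster allocation: P3 6, P1 2, P4 2, P7 49, P2 8, P6 9.
P7 has quota 47.999 (lower 47, upper 48) but receives 49 — outside the quota interval.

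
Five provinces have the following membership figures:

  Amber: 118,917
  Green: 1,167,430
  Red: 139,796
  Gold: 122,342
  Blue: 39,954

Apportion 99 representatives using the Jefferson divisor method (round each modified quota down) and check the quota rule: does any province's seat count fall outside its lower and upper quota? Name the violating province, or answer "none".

Green

Standard quotas: Amber 7.412, Green 72.760, Red 8.713, Gold 7.625, Blue 2.490.
Jefferson allocation: Amber 7, Green 75, Red 8, Gold 7, Blue 2.
Green has quota 72.760 (lower 72, upper 73) but receives 75 — outside the quota interval.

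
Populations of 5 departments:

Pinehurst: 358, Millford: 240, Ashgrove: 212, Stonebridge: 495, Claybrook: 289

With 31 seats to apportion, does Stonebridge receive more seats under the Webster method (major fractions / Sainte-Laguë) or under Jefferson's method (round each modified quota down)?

Jefferson

Webster: Pinehurst 7, Millford 5, Ashgrove 4, Stonebridge 9, Claybrook 6.
Jefferson: Pinehurst 7, Millford 4, Ashgrove 4, Stonebridge 10, Claybrook 6.
Stonebridge gets 9 under Webster and 10 under Jefferson.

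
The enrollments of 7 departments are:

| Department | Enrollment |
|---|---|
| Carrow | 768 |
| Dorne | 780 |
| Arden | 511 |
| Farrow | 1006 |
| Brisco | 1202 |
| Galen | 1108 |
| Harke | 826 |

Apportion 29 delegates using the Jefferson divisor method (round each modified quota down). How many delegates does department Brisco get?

Standard divisor 6201/29 ≈ 213.828; standard quotas: Carrow 3.592, Dorne 3.648, Arden 2.390, Farrow 4.705, Brisco 5.621, Galen 5.182, Harke 3.863.
Rounding down gives 3, 3, 2, 4, 5, 5, 3 = 25 seats, so the divisor must be adjusted.
With modified divisor 194: modified quotas Carrow 3.959, Dorne 4.021, Arden 2.634, Farrow 5.186, Brisco 6.196, Galen 5.711, Harke 4.258.
Rounding down: Carrow 3, Dorne 4, Arden 2, Farrow 5, Brisco 6, Galen 5, Harke 4 (total 29).
Brisco receives 6.

6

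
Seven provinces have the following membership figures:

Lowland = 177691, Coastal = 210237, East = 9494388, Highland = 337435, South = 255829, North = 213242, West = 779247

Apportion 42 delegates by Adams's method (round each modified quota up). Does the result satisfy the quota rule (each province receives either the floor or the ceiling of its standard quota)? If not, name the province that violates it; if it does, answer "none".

East

Standard quotas: Lowland 0.651, Coastal 0.770, East 34.772, Highland 1.236, South 0.937, North 0.781, West 2.854.
Adams allocation: Lowland 1, Coastal 1, East 33, Highland 2, South 1, North 1, West 3.
East has quota 34.772 (lower 34, upper 35) but receives 33 — outside the quota interval.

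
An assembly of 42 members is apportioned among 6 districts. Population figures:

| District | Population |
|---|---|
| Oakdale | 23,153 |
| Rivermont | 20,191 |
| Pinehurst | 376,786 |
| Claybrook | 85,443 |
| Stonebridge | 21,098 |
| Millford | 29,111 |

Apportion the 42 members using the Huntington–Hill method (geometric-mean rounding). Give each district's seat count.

Oakdale 2; Rivermont 2; Pinehurst 28; Claybrook 6; Stonebridge 2; Millford 2

With divisor 13463: modified quotas Oakdale 1.720, Rivermont 1.500, Pinehurst 27.987, Claybrook 6.347, Stonebridge 1.567, Millford 2.162.
Geometric-mean thresholds: Oakdale √(1·2)=1.414, Rivermont √(1·2)=1.414, Pinehurst √(27·28)=27.495, Claybrook √(6·7)=6.481, Stonebridge √(1·2)=1.414, Millford √(2·3)=2.449.
Each quota rounded against its threshold gives Oakdale 2, Rivermont 2, Pinehurst 28, Claybrook 6, Stonebridge 2, Millford 2 (total 42).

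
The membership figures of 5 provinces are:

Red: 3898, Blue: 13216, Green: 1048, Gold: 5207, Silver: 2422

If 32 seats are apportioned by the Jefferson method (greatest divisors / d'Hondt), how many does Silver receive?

Standard divisor 25791/32 ≈ 805.969; standard quotas: Red 4.836, Blue 16.398, Green 1.300, Gold 6.461, Silver 3.005.
Rounding down gives 4, 16, 1, 6, 3 = 30 seats, so the divisor must be adjusted.
With modified divisor 760: modified quotas Red 5.129, Blue 17.389, Green 1.379, Gold 6.851, Silver 3.187.
Rounding down: Red 5, Blue 17, Green 1, Gold 6, Silver 3 (total 32).
Silver receives 3.

3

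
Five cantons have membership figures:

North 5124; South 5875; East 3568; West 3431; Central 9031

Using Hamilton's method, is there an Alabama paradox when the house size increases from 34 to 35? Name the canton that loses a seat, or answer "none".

none

At 34 seats: North 7, South 7, East 5, West 4, Central 11.
At 35 seats: North 7, South 7, East 5, West 4, Central 12.
No canton's allocation decreased.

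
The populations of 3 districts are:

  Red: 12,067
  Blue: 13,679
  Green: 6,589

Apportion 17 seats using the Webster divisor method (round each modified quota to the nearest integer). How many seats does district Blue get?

Standard divisor 32335/17 ≈ 1902.059; standard quotas: Red 6.344, Blue 7.192, Green 3.464.
Rounding to the nearest integer gives 6, 7, 3 = 16 seats, so the divisor must be adjusted.
With modified divisor 1870: modified quotas Red 6.453, Blue 7.315, Green 3.524.
Rounding to the nearest integer: Red 6, Blue 7, Green 4 (total 17).
Blue receives 7.

7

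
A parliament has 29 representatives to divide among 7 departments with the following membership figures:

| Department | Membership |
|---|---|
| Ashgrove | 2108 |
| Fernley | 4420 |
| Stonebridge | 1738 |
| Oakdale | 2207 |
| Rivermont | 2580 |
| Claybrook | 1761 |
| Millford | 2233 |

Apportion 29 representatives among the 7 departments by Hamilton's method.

Standard divisor: 17047 ÷ 29 ≈ 587.828.
Standard quotas: Ashgrove 3.586, Fernley 7.519, Stonebridge 2.957, Oakdale 3.755, Rivermont 4.389, Claybrook 2.996, Millford 3.799.
Lower quotas: Ashgrove 3, Fernley 7, Stonebridge 2, Oakdale 3, Rivermont 4, Claybrook 2, Millford 3 (sum 24, leaving 5 seats).
Remainders in descending order: Claybrook 0.996, Stonebridge 0.957, Millford 0.799, Oakdale 0.755, Ashgrove 0.586, Fernley 0.519, Rivermont 0.389.
The surplus seats go to Claybrook, Stonebridge, Millford, Oakdale, Ashgrove.

Ashgrove 4; Fernley 7; Stonebridge 3; Oakdale 4; Rivermont 4; Claybrook 3; Millford 4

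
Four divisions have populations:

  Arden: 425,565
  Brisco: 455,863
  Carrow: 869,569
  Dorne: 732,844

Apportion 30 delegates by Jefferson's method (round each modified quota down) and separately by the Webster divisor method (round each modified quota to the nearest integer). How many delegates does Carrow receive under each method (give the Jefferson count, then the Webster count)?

Jefferson: Arden 5, Brisco 5, Carrow 11, Dorne 9.
Webster: Arden 5, Brisco 6, Carrow 10, Dorne 9.
Carrow gets 11 under Jefferson and 10 under Webster.

11 and 10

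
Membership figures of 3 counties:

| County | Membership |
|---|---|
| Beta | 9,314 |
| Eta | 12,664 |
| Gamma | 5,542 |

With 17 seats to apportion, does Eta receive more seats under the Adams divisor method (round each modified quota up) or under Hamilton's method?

Adams: Beta 6, Eta 7, Gamma 4.
Hamilton: Beta 6, Eta 8, Gamma 3.
Eta gets 7 under Adams and 8 under Hamilton.

Hamilton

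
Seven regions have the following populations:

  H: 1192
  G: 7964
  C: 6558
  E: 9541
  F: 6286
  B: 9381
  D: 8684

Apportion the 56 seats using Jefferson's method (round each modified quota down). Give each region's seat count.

H 1, G 9, C 7, E 11, F 7, B 11, D 10

Standard divisor 49606/56 ≈ 885.821; standard quotas: H 1.346, G 8.991, C 7.403, E 10.771, F 7.096, B 10.590, D 9.803.
Rounding down gives 1, 8, 7, 10, 7, 10, 9 = 52 seats, so the divisor must be adjusted.
With modified divisor 840: modified quotas H 1.419, G 9.481, C 7.807, E 11.358, F 7.483, B 11.168, D 10.338.
Rounding down: H 1, G 9, C 7, E 11, F 7, B 11, D 10 (total 56).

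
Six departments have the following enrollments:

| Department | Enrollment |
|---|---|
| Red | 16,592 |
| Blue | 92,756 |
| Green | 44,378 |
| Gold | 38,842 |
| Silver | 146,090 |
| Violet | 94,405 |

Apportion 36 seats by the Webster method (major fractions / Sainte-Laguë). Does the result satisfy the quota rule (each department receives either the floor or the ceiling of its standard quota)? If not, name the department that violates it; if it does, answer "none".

none

Standard quotas: Red 1.379, Blue 7.711, Green 3.689, Gold 3.229, Silver 12.144, Violet 7.848.
Webster allocation: Red 1, Blue 8, Green 4, Gold 3, Silver 12, Violet 8.
Every allocation lies between the lower and upper quota.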